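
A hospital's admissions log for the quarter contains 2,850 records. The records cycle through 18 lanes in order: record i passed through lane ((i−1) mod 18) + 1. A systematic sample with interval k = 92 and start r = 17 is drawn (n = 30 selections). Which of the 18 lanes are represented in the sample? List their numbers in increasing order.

Consecutive selections differ by k = 92, so their lane numbers differ by 92 mod 18 = 2.
gcd(92, 18) = 2, so the sample visits 18/2 = 9 distinct residues mod 18.
Start 17 is lane 17; the lanes hit are 1, 3, 5, 7, 9, 11, 13, 15, 17.

1, 3, 5, 7, 9, 11, 13, 15, 17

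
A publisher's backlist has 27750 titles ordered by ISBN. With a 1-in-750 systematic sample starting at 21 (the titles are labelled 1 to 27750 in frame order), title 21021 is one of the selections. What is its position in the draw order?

k = 750
position = (21021 − 21)/750 + 1 = 21000/750 + 1 = 28 + 1 = 29

29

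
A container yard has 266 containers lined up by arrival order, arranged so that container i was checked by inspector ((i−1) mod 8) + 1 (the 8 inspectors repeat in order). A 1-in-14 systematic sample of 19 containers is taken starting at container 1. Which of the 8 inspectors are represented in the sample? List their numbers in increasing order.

1, 3, 5, 7

Consecutive selections differ by k = 14, so their inspector numbers differ by 14 mod 8 = 6.
gcd(14, 8) = 2, so the sample visits 8/2 = 4 distinct residues mod 8.
Start 1 is inspector 1; the inspectors hit are 1, 3, 5, 7.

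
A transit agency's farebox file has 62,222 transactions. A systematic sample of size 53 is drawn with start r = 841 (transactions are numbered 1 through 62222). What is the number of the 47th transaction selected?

k = 62222/53 = 1174
47th selection = r + (47−1)·k = 841 + 46×1174 = 841 + 54004 = 54845

54845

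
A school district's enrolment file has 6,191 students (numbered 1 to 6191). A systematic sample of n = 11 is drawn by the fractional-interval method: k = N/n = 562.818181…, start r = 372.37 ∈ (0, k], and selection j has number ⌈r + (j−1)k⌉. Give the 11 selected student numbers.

373, 936, 1499, 2061, 2624, 3187, 3750, 4313, 4875, 5438, 6001

j=1: r + 0k = 372.37 → ⌈·⌉ = 373
j=2: r + 1k = 935.188181… → ⌈·⌉ = 936
j=3: r + 2k = 1498.006363… → ⌈·⌉ = 1499
j=4: r + 3k = 2060.824545… → ⌈·⌉ = 2061
j=5: r + 4k = 2623.642727… → ⌈·⌉ = 2624
j=6: r + 5k = 3186.460909… → ⌈·⌉ = 3187
j=7: r + 6k = 3749.279090… → ⌈·⌉ = 3750
j=8: r + 7k = 4312.097272… → ⌈·⌉ = 4313
j=9: r + 8k = 4874.915454… → ⌈·⌉ = 4875
j=10: r + 9k = 5437.733636… → ⌈·⌉ = 5438
j=11: r + 10k = 6000.551818… → ⌈·⌉ = 6001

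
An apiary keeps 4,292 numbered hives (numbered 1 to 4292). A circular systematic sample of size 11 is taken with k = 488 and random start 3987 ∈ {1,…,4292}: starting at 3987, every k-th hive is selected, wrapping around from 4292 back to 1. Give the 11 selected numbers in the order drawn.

Selection 1: 3987
Selection 2: 3987 + 488 = 4475 → 4475 − 4292 = 183
Selection 3: 183 + 488 = 671
Selection 4: 671 + 488 = 1159
Selection 5: 1159 + 488 = 1647
Selection 6: 1647 + 488 = 2135
Selection 7: 2135 + 488 = 2623
Selection 8: 2623 + 488 = 3111
Selection 9: 3111 + 488 = 3599
Selection 10: 3599 + 488 = 4087
Selection 11: 4087 + 488 = 4575 → 4575 − 4292 = 283

3987, 183, 671, 1159, 1647, 2135, 2623, 3111, 3599, 4087, 283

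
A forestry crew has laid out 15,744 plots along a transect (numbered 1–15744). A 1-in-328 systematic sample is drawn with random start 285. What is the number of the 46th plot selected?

k = 328
46th selection = r + (46−1)·k = 285 + 45×328 = 285 + 14760 = 15045

15045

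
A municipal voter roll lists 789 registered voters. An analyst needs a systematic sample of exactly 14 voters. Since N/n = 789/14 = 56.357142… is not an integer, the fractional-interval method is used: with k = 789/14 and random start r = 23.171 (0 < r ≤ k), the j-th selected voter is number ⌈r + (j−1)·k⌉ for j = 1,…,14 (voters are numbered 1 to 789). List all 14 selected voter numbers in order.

j=1: r + 0k = 23.171 → ⌈·⌉ = 24
j=2: r + 1k = 79.528142… → ⌈·⌉ = 80
j=3: r + 2k = 135.885285… → ⌈·⌉ = 136
j=4: r + 3k = 192.242428… → ⌈·⌉ = 193
j=5: r + 4k = 248.599571… → ⌈·⌉ = 249
j=6: r + 5k = 304.956714… → ⌈·⌉ = 305
j=7: r + 6k = 361.313857… → ⌈·⌉ = 362
j=8: r + 7k = 417.671 → ⌈·⌉ = 418
j=9: r + 8k = 474.028142… → ⌈·⌉ = 475
j=10: r + 9k = 530.385285… → ⌈·⌉ = 531
j=11: r + 10k = 586.742428… → ⌈·⌉ = 587
j=12: r + 11k = 643.099571… → ⌈·⌉ = 644
j=13: r + 12k = 699.456714… → ⌈·⌉ = 700
j=14: r + 13k = 755.813857… → ⌈·⌉ = 756

24, 80, 136, 193, 249, 305, 362, 418, 475, 531, 587, 644, 700, 756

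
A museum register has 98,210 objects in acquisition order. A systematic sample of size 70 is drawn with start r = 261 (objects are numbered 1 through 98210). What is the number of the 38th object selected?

52172

k = 98210/70 = 1403
38th selection = r + (38−1)·k = 261 + 37×1403 = 261 + 51911 = 52172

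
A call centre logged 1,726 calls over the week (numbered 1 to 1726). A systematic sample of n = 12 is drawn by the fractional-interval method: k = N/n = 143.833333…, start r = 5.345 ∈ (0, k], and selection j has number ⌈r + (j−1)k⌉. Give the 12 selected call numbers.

j=1: r + 0k = 5.345 → ⌈·⌉ = 6
j=2: r + 1k = 149.178333… → ⌈·⌉ = 150
j=3: r + 2k = 293.011666… → ⌈·⌉ = 294
j=4: r + 3k = 436.845 → ⌈·⌉ = 437
j=5: r + 4k = 580.678333… → ⌈·⌉ = 581
j=6: r + 5k = 724.511666… → ⌈·⌉ = 725
j=7: r + 6k = 868.345 → ⌈·⌉ = 869
j=8: r + 7k = 1012.178333… → ⌈·⌉ = 1013
j=9: r + 8k = 1156.011666… → ⌈·⌉ = 1157
j=10: r + 9k = 1299.845 → ⌈·⌉ = 1300
j=11: r + 10k = 1443.678333… → ⌈·⌉ = 1444
j=12: r + 11k = 1587.511666… → ⌈·⌉ = 1588

6, 150, 294, 437, 581, 725, 869, 1013, 1157, 1300, 1444, 1588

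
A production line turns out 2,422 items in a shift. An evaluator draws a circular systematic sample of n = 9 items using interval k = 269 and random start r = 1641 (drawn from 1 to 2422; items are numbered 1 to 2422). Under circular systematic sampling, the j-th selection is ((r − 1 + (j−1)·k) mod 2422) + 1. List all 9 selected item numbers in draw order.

Selection 1: 1641
Selection 2: 1641 + 269 = 1910
Selection 3: 1910 + 269 = 2179
Selection 4: 2179 + 269 = 2448 → 2448 − 2422 = 26
Selection 5: 26 + 269 = 295
Selection 6: 295 + 269 = 564
Selection 7: 564 + 269 = 833
Selection 8: 833 + 269 = 1102
Selection 9: 1102 + 269 = 1371

1641, 1910, 2179, 26, 295, 564, 833, 1102, 1371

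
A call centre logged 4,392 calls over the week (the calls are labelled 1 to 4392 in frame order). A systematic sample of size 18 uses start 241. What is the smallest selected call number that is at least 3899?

3901

k = 4392/18 = 244
Steps past start: ⌈(3899 − 241)/244⌉ = ⌈3658/244⌉ = 15
Selected call: 241 + 15×244 = 3901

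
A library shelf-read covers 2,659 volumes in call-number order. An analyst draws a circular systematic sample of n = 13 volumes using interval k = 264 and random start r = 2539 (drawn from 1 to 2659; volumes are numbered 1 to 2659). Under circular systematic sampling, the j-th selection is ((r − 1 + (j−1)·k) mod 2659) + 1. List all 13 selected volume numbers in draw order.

2539, 144, 408, 672, 936, 1200, 1464, 1728, 1992, 2256, 2520, 125, 389

Selection 1: 2539
Selection 2: 2539 + 264 = 2803 → 2803 − 2659 = 144
Selection 3: 144 + 264 = 408
Selection 4: 408 + 264 = 672
Selection 5: 672 + 264 = 936
Selection 6: 936 + 264 = 1200
Selection 7: 1200 + 264 = 1464
Selection 8: 1464 + 264 = 1728
Selection 9: 1728 + 264 = 1992
Selection 10: 1992 + 264 = 2256
Selection 11: 2256 + 264 = 2520
Selection 12: 2520 + 264 = 2784 → 2784 − 2659 = 125
Selection 13: 125 + 264 = 389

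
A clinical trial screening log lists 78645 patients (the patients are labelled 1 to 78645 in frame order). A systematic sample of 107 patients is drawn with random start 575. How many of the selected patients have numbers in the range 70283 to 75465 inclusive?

7

k = 78645/107 = 735
First selection ≥ 70283: 575 + ⌈(70283−575)/735⌉·735 = 575 + 95×735 = 70400
Last selection ≤ 75465: 575 + ⌊(75465−575)/735⌋·735 = 575 + 101×735 = 74810
Count = 101 − 95 + 1 = 7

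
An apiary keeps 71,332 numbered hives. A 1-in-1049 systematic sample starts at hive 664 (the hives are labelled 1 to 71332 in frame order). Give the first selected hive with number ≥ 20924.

21644

k = 1049
Steps past start: ⌈(20924 − 664)/1049⌉ = ⌈20260/1049⌉ = 20
Selected hive: 664 + 20×1049 = 21644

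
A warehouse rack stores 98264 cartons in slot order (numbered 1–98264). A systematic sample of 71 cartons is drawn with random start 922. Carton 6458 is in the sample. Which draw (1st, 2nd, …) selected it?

k = 98264/71 = 1384
position = (6458 − 922)/1384 + 1 = 5536/1384 + 1 = 4 + 1 = 5

5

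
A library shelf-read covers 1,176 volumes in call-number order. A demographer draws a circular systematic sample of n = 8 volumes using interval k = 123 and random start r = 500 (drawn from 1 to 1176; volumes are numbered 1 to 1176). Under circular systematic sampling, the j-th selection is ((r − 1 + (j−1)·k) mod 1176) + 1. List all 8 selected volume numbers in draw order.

500, 623, 746, 869, 992, 1115, 62, 185

Selection 1: 500
Selection 2: 500 + 123 = 623
Selection 3: 623 + 123 = 746
Selection 4: 746 + 123 = 869
Selection 5: 869 + 123 = 992
Selection 6: 992 + 123 = 1115
Selection 7: 1115 + 123 = 1238 → 1238 − 1176 = 62
Selection 8: 62 + 123 = 185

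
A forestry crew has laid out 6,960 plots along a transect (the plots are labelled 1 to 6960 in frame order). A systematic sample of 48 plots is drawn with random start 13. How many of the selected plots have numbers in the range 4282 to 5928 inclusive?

11

k = 6960/48 = 145
First selection ≥ 4282: 13 + ⌈(4282−13)/145⌉·145 = 13 + 30×145 = 4363
Last selection ≤ 5928: 13 + ⌊(5928−13)/145⌋·145 = 13 + 40×145 = 5813
Count = 40 − 30 + 1 = 11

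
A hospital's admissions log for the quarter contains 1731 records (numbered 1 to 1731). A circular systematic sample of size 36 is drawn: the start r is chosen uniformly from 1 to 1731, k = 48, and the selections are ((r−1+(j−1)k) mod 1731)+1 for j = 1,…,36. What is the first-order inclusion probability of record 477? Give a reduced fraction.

For each position j, as r ranges over 1…1731 the j-th selection hits every record exactly once, so record 477 is selected for exactly 36 of the 1731 starts.
Inclusion probability = 36/1731 = 12/577.

12/577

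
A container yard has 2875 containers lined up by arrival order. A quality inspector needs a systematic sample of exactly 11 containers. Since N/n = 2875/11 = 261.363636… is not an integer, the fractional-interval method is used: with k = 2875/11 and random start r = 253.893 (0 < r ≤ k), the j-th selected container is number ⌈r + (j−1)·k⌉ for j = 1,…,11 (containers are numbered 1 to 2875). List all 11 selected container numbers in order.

254, 516, 777, 1038, 1300, 1561, 1823, 2084, 2345, 2607, 2868

j=1: r + 0k = 253.893 → ⌈·⌉ = 254
j=2: r + 1k = 515.256636… → ⌈·⌉ = 516
j=3: r + 2k = 776.620272… → ⌈·⌉ = 777
j=4: r + 3k = 1037.983909… → ⌈·⌉ = 1038
j=5: r + 4k = 1299.347545… → ⌈·⌉ = 1300
j=6: r + 5k = 1560.711181… → ⌈·⌉ = 1561
j=7: r + 6k = 1822.074818… → ⌈·⌉ = 1823
j=8: r + 7k = 2083.438454… → ⌈·⌉ = 2084
j=9: r + 8k = 2344.802090… → ⌈·⌉ = 2345
j=10: r + 9k = 2606.165727… → ⌈·⌉ = 2607
j=11: r + 10k = 2867.529363… → ⌈·⌉ = 2868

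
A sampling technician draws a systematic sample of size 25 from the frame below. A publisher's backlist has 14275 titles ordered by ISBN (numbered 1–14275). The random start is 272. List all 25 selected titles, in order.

272, 843, 1414, 1985, 2556, 3127, 3698, 4269, 4840, 5411, 5982, 6553, 7124, 7695, 8266, 8837, 9408, 9979, 10550, 11121, 11692, 12263, 12834, 13405, 13976

k = N/n = 14275/25 = 571
title 1: 272
title 2: 272 + 571 = 843
title 3: 843 + 571 = 1414
title 4: 1414 + 571 = 1985
title 5: 1985 + 571 = 2556
title 6: 2556 + 571 = 3127
title 7: 3127 + 571 = 3698
title 8: 3698 + 571 = 4269
title 9: 4269 + 571 = 4840
title 10: 4840 + 571 = 5411
title 11: 5411 + 571 = 5982
title 12: 5982 + 571 = 6553
title 13: 6553 + 571 = 7124
title 14: 7124 + 571 = 7695
title 15: 7695 + 571 = 8266
title 16: 8266 + 571 = 8837
title 17: 8837 + 571 = 9408
title 18: 9408 + 571 = 9979
title 19: 9979 + 571 = 10550
title 20: 10550 + 571 = 11121
title 21: 11121 + 571 = 11692
title 22: 11692 + 571 = 12263
title 23: 12263 + 571 = 12834
title 24: 12834 + 571 = 13405
title 25: 13405 + 571 = 13976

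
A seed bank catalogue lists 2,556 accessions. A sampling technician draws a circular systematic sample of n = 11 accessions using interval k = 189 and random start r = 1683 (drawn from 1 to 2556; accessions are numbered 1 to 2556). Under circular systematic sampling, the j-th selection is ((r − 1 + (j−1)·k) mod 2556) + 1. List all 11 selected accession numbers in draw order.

Selection 1: 1683
Selection 2: 1683 + 189 = 1872
Selection 3: 1872 + 189 = 2061
Selection 4: 2061 + 189 = 2250
Selection 5: 2250 + 189 = 2439
Selection 6: 2439 + 189 = 2628 → 2628 − 2556 = 72
Selection 7: 72 + 189 = 261
Selection 8: 261 + 189 = 450
Selection 9: 450 + 189 = 639
Selection 10: 639 + 189 = 828
Selection 11: 828 + 189 = 1017

1683, 1872, 2061, 2250, 2439, 72, 261, 450, 639, 828, 1017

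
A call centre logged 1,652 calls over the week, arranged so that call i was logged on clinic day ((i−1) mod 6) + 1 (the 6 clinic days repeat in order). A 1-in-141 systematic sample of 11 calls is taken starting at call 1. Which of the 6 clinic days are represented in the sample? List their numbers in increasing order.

1, 4

Consecutive selections differ by k = 141, so their clinic day numbers differ by 141 mod 6 = 3.
gcd(141, 6) = 3, so the sample visits 6/3 = 2 distinct residues mod 6.
Start 1 is clinic day 1; the clinic days hit are 1, 4.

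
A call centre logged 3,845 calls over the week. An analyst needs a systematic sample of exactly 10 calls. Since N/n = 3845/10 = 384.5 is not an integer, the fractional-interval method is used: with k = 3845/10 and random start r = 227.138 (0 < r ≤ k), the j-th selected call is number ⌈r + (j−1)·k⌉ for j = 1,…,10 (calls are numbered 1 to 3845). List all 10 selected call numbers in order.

j=1: r + 0k = 227.138 → ⌈·⌉ = 228
j=2: r + 1k = 611.638 → ⌈·⌉ = 612
j=3: r + 2k = 996.138 → ⌈·⌉ = 997
j=4: r + 3k = 1380.638 → ⌈·⌉ = 1381
j=5: r + 4k = 1765.138 → ⌈·⌉ = 1766
j=6: r + 5k = 2149.638 → ⌈·⌉ = 2150
j=7: r + 6k = 2534.138 → ⌈·⌉ = 2535
j=8: r + 7k = 2918.638 → ⌈·⌉ = 2919
j=9: r + 8k = 3303.138 → ⌈·⌉ = 3304
j=10: r + 9k = 3687.638 → ⌈·⌉ = 3688

228, 612, 997, 1381, 1766, 2150, 2535, 2919, 3304, 3688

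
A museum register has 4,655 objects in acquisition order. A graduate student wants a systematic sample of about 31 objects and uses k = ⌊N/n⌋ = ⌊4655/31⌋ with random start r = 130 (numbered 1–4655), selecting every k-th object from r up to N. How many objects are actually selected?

31

k = ⌊4655/31⌋ = 150
Achieved size = ⌊(4655 − 130)/150⌋ + 1 = ⌊4525/150⌋ + 1 = 30 + 1 = 31
(last selection: 130 + 30×150 = 4630 ≤ 4655; next would be 4780 > 4655)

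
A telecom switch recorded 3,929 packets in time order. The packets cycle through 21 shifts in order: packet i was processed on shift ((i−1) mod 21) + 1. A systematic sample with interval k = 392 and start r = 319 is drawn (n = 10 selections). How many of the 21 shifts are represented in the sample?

Consecutive selections differ by k = 392, so their shift numbers differ by 392 mod 21 = 14.
gcd(392, 21) = 7, so the sample visits 21/7 = 3 distinct residues mod 21.
Start 319 is shift 4; the shifts hit are 4, 11, 18.

3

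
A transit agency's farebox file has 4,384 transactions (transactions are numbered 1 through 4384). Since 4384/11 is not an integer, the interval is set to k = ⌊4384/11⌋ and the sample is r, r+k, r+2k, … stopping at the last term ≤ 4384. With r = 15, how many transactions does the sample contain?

11

k = ⌊4384/11⌋ = 398
Achieved size = ⌊(4384 − 15)/398⌋ + 1 = ⌊4369/398⌋ + 1 = 10 + 1 = 11
(last selection: 15 + 10×398 = 3995 ≤ 4384; next would be 4393 > 4384)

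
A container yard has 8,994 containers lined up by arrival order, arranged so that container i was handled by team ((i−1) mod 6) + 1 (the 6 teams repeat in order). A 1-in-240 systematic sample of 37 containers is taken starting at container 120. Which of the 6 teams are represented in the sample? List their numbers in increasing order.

Consecutive selections differ by k = 240, so their team numbers differ by 240 mod 6 = 0.
gcd(240, 6) = 6, so the sample visits 6/6 = 1 distinct residues mod 6.
Start 120 is team 6; the teams hit are 6.

6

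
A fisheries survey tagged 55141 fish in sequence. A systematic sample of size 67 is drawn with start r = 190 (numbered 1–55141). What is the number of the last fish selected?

k = 55141/67 = 823
67th selection = r + (67−1)·k = 190 + 66×823 = 190 + 54318 = 54508

54508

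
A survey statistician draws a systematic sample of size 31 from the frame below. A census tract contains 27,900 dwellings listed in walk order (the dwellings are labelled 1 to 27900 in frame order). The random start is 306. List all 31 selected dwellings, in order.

306, 1206, 2106, 3006, 3906, 4806, 5706, 6606, 7506, 8406, 9306, 10206, 11106, 12006, 12906, 13806, 14706, 15606, 16506, 17406, 18306, 19206, 20106, 21006, 21906, 22806, 23706, 24606, 25506, 26406, 27306

k = N/n = 27900/31 = 900
dwelling 1: 306
dwelling 2: 306 + 900 = 1206
dwelling 3: 1206 + 900 = 2106
dwelling 4: 2106 + 900 = 3006
dwelling 5: 3006 + 900 = 3906
dwelling 6: 3906 + 900 = 4806
dwelling 7: 4806 + 900 = 5706
dwelling 8: 5706 + 900 = 6606
dwelling 9: 6606 + 900 = 7506
dwelling 10: 7506 + 900 = 8406
dwelling 11: 8406 + 900 = 9306
dwelling 12: 9306 + 900 = 10206
dwelling 13: 10206 + 900 = 11106
dwelling 14: 11106 + 900 = 12006
dwelling 15: 12006 + 900 = 12906
dwelling 16: 12906 + 900 = 13806
dwelling 17: 13806 + 900 = 14706
dwelling 18: 14706 + 900 = 15606
dwelling 19: 15606 + 900 = 16506
dwelling 20: 16506 + 900 = 17406
dwelling 21: 17406 + 900 = 18306
dwelling 22: 18306 + 900 = 19206
dwelling 23: 19206 + 900 = 20106
dwelling 24: 20106 + 900 = 21006
dwelling 25: 21006 + 900 = 21906
dwelling 26: 21906 + 900 = 22806
dwelling 27: 22806 + 900 = 23706
dwelling 28: 23706 + 900 = 24606
dwelling 29: 24606 + 900 = 25506
dwelling 30: 25506 + 900 = 26406
dwelling 31: 26406 + 900 = 27306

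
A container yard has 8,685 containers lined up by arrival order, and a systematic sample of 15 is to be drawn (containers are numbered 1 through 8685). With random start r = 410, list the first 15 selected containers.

410, 989, 1568, 2147, 2726, 3305, 3884, 4463, 5042, 5621, 6200, 6779, 7358, 7937, 8516

k = N/n = 8685/15 = 579
container 1: 410
container 2: 410 + 579 = 989
container 3: 989 + 579 = 1568
container 4: 1568 + 579 = 2147
container 5: 2147 + 579 = 2726
container 6: 2726 + 579 = 3305
container 7: 3305 + 579 = 3884
container 8: 3884 + 579 = 4463
container 9: 4463 + 579 = 5042
container 10: 5042 + 579 = 5621
container 11: 5621 + 579 = 6200
container 12: 6200 + 579 = 6779
container 13: 6779 + 579 = 7358
container 14: 7358 + 579 = 7937
container 15: 7937 + 579 = 8516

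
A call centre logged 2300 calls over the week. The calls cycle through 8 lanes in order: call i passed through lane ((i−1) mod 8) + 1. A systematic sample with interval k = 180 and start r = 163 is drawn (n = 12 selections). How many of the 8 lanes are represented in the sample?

Consecutive selections differ by k = 180, so their lane numbers differ by 180 mod 8 = 4.
gcd(180, 8) = 4, so the sample visits 8/4 = 2 distinct residues mod 8.
Start 163 is lane 3; the lanes hit are 3, 7.

2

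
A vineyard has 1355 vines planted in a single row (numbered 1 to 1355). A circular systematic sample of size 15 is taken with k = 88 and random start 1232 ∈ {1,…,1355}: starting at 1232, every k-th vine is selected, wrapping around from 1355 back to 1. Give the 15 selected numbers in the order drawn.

1232, 1320, 53, 141, 229, 317, 405, 493, 581, 669, 757, 845, 933, 1021, 1109

Selection 1: 1232
Selection 2: 1232 + 88 = 1320
Selection 3: 1320 + 88 = 1408 → 1408 − 1355 = 53
Selection 4: 53 + 88 = 141
Selection 5: 141 + 88 = 229
Selection 6: 229 + 88 = 317
Selection 7: 317 + 88 = 405
Selection 8: 405 + 88 = 493
Selection 9: 493 + 88 = 581
Selection 10: 581 + 88 = 669
Selection 11: 669 + 88 = 757
Selection 12: 757 + 88 = 845
Selection 13: 845 + 88 = 933
Selection 14: 933 + 88 = 1021
Selection 15: 1021 + 88 = 1109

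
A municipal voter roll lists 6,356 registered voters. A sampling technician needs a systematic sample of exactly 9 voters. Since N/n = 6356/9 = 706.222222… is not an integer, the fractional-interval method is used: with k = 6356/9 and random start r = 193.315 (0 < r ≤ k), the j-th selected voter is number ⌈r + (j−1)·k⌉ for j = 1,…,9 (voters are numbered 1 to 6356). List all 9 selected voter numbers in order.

194, 900, 1606, 2312, 3019, 3725, 4431, 5137, 5844

j=1: r + 0k = 193.315 → ⌈·⌉ = 194
j=2: r + 1k = 899.537222… → ⌈·⌉ = 900
j=3: r + 2k = 1605.759444… → ⌈·⌉ = 1606
j=4: r + 3k = 2311.981666… → ⌈·⌉ = 2312
j=5: r + 4k = 3018.203888… → ⌈·⌉ = 3019
j=6: r + 5k = 3724.426111… → ⌈·⌉ = 3725
j=7: r + 6k = 4430.648333… → ⌈·⌉ = 4431
j=8: r + 7k = 5136.870555… → ⌈·⌉ = 5137
j=9: r + 8k = 5843.092777… → ⌈·⌉ = 5844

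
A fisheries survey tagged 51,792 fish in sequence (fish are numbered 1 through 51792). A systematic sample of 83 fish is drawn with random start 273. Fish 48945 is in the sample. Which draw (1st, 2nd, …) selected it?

k = 51792/83 = 624
position = (48945 − 273)/624 + 1 = 48672/624 + 1 = 78 + 1 = 79

79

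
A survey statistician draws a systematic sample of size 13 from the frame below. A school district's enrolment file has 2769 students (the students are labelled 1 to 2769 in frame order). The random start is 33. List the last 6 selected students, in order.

1524, 1737, 1950, 2163, 2376, 2589

k = N/n = 2769/13 = 213
8th selection = 33 + 7×213 = 1524
9th: 1524 + 213 = 1737
10th: 1737 + 213 = 1950
11th: 1950 + 213 = 2163
12th: 2163 + 213 = 2376
13th: 2376 + 213 = 2589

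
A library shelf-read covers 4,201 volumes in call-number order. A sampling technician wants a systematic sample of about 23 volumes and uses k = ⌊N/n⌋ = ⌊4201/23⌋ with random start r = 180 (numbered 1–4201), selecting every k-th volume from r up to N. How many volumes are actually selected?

k = ⌊4201/23⌋ = 182
Achieved size = ⌊(4201 − 180)/182⌋ + 1 = ⌊4021/182⌋ + 1 = 22 + 1 = 23
(last selection: 180 + 22×182 = 4184 ≤ 4201; next would be 4366 > 4201)

23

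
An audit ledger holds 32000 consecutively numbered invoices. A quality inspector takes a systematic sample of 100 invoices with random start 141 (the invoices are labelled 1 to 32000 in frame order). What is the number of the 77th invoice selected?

k = 32000/100 = 320
77th selection = r + (77−1)·k = 141 + 76×320 = 141 + 24320 = 24461

24461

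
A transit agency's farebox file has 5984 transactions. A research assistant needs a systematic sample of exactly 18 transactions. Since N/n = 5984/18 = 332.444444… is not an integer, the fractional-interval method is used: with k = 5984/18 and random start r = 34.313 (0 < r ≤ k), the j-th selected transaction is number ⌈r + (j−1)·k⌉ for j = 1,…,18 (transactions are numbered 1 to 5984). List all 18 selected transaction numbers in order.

j=1: r + 0k = 34.313 → ⌈·⌉ = 35
j=2: r + 1k = 366.757444… → ⌈·⌉ = 367
j=3: r + 2k = 699.201888… → ⌈·⌉ = 700
j=4: r + 3k = 1031.646333… → ⌈·⌉ = 1032
j=5: r + 4k = 1364.090777… → ⌈·⌉ = 1365
j=6: r + 5k = 1696.535222… → ⌈·⌉ = 1697
j=7: r + 6k = 2028.979666… → ⌈·⌉ = 2029
j=8: r + 7k = 2361.424111… → ⌈·⌉ = 2362
j=9: r + 8k = 2693.868555… → ⌈·⌉ = 2694
j=10: r + 9k = 3026.313 → ⌈·⌉ = 3027
j=11: r + 10k = 3358.757444… → ⌈·⌉ = 3359
j=12: r + 11k = 3691.201888… → ⌈·⌉ = 3692
j=13: r + 12k = 4023.646333… → ⌈·⌉ = 4024
j=14: r + 13k = 4356.090777… → ⌈·⌉ = 4357
j=15: r + 14k = 4688.535222… → ⌈·⌉ = 4689
j=16: r + 15k = 5020.979666… → ⌈·⌉ = 5021
j=17: r + 16k = 5353.424111… → ⌈·⌉ = 5354
j=18: r + 17k = 5685.868555… → ⌈·⌉ = 5686

35, 367, 700, 1032, 1365, 1697, 2029, 2362, 2694, 3027, 3359, 3692, 4024, 4357, 4689, 5021, 5354, 5686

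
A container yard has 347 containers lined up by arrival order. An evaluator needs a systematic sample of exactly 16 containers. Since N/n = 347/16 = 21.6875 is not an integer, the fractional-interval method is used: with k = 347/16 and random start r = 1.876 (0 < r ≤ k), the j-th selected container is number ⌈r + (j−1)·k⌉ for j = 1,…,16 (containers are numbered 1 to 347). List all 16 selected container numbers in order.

2, 24, 46, 67, 89, 111, 133, 154, 176, 198, 219, 241, 263, 284, 306, 328

j=1: r + 0k = 1.876 → ⌈·⌉ = 2
j=2: r + 1k = 23.5635 → ⌈·⌉ = 24
j=3: r + 2k = 45.251 → ⌈·⌉ = 46
j=4: r + 3k = 66.9385 → ⌈·⌉ = 67
j=5: r + 4k = 88.626 → ⌈·⌉ = 89
j=6: r + 5k = 110.3135 → ⌈·⌉ = 111
j=7: r + 6k = 132.001 → ⌈·⌉ = 133
j=8: r + 7k = 153.6885 → ⌈·⌉ = 154
j=9: r + 8k = 175.376 → ⌈·⌉ = 176
j=10: r + 9k = 197.0635 → ⌈·⌉ = 198
j=11: r + 10k = 218.751 → ⌈·⌉ = 219
j=12: r + 11k = 240.4385 → ⌈·⌉ = 241
j=13: r + 12k = 262.126 → ⌈·⌉ = 263
j=14: r + 13k = 283.8135 → ⌈·⌉ = 284
j=15: r + 14k = 305.501 → ⌈·⌉ = 306
j=16: r + 15k = 327.1885 → ⌈·⌉ = 328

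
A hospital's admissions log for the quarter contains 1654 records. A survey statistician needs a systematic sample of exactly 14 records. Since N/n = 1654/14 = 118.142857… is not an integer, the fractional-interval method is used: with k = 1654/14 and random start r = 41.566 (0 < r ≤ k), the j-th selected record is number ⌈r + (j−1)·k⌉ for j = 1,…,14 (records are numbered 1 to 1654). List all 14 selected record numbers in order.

j=1: r + 0k = 41.566 → ⌈·⌉ = 42
j=2: r + 1k = 159.708857… → ⌈·⌉ = 160
j=3: r + 2k = 277.851714… → ⌈·⌉ = 278
j=4: r + 3k = 395.994571… → ⌈·⌉ = 396
j=5: r + 4k = 514.137428… → ⌈·⌉ = 515
j=6: r + 5k = 632.280285… → ⌈·⌉ = 633
j=7: r + 6k = 750.423142… → ⌈·⌉ = 751
j=8: r + 7k = 868.566 → ⌈·⌉ = 869
j=9: r + 8k = 986.708857… → ⌈·⌉ = 987
j=10: r + 9k = 1104.851714… → ⌈·⌉ = 1105
j=11: r + 10k = 1222.994571… → ⌈·⌉ = 1223
j=12: r + 11k = 1341.137428… → ⌈·⌉ = 1342
j=13: r + 12k = 1459.280285… → ⌈·⌉ = 1460
j=14: r + 13k = 1577.423142… → ⌈·⌉ = 1578

42, 160, 278, 396, 515, 633, 751, 869, 987, 1105, 1223, 1342, 1460, 1578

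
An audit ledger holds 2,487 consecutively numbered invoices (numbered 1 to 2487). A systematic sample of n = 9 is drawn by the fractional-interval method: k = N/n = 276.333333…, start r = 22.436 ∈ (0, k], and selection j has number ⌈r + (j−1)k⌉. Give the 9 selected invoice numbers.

23, 299, 576, 852, 1128, 1405, 1681, 1957, 2234

j=1: r + 0k = 22.436 → ⌈·⌉ = 23
j=2: r + 1k = 298.769333… → ⌈·⌉ = 299
j=3: r + 2k = 575.102666… → ⌈·⌉ = 576
j=4: r + 3k = 851.436 → ⌈·⌉ = 852
j=5: r + 4k = 1127.769333… → ⌈·⌉ = 1128
j=6: r + 5k = 1404.102666… → ⌈·⌉ = 1405
j=7: r + 6k = 1680.436 → ⌈·⌉ = 1681
j=8: r + 7k = 1956.769333… → ⌈·⌉ = 1957
j=9: r + 8k = 2233.102666… → ⌈·⌉ = 2234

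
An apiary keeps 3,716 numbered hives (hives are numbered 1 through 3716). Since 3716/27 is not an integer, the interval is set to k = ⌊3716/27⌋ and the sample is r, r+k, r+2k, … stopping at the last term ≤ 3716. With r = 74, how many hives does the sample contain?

27

k = ⌊3716/27⌋ = 137
Achieved size = ⌊(3716 − 74)/137⌋ + 1 = ⌊3642/137⌋ + 1 = 26 + 1 = 27
(last selection: 74 + 26×137 = 3636 ≤ 3716; next would be 3773 > 3716)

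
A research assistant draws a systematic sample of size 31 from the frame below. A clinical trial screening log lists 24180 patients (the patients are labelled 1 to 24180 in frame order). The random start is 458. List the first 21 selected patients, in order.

k = N/n = 24180/31 = 780
patient 1: 458
patient 2: 458 + 780 = 1238
patient 3: 1238 + 780 = 2018
patient 4: 2018 + 780 = 2798
patient 5: 2798 + 780 = 3578
patient 6: 3578 + 780 = 4358
patient 7: 4358 + 780 = 5138
patient 8: 5138 + 780 = 5918
patient 9: 5918 + 780 = 6698
patient 10: 6698 + 780 = 7478
patient 11: 7478 + 780 = 8258
patient 12: 8258 + 780 = 9038
patient 13: 9038 + 780 = 9818
patient 14: 9818 + 780 = 10598
patient 15: 10598 + 780 = 11378
patient 16: 11378 + 780 = 12158
patient 17: 12158 + 780 = 12938
patient 18: 12938 + 780 = 13718
patient 19: 13718 + 780 = 14498
patient 20: 14498 + 780 = 15278
patient 21: 15278 + 780 = 16058

458, 1238, 2018, 2798, 3578, 4358, 5138, 5918, 6698, 7478, 8258, 9038, 9818, 10598, 11378, 12158, 12938, 13718, 14498, 15278, 16058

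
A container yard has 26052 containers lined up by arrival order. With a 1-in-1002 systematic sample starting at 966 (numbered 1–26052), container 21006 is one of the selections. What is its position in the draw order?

21

k = 1002
position = (21006 − 966)/1002 + 1 = 20040/1002 + 1 = 20 + 1 = 21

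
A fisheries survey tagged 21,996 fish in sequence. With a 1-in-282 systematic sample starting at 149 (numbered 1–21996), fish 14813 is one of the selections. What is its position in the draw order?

53

k = 282
position = (14813 − 149)/282 + 1 = 14664/282 + 1 = 52 + 1 = 53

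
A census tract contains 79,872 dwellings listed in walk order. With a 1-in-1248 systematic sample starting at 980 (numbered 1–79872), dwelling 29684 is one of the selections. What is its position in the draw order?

k = 1248
position = (29684 − 980)/1248 + 1 = 28704/1248 + 1 = 23 + 1 = 24

24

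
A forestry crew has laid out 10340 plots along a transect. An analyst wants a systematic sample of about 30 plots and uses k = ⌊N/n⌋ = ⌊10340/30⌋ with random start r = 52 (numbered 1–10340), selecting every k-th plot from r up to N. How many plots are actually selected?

k = ⌊10340/30⌋ = 344
Achieved size = ⌊(10340 − 52)/344⌋ + 1 = ⌊10288/344⌋ + 1 = 29 + 1 = 30
(last selection: 52 + 29×344 = 10028 ≤ 10340; next would be 10372 > 10340)

30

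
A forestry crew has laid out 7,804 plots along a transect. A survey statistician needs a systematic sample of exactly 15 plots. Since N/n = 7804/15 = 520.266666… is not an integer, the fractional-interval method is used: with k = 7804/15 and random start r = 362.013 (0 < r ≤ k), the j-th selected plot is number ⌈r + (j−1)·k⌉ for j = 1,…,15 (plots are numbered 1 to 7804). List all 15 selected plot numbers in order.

363, 883, 1403, 1923, 2444, 2964, 3484, 4004, 4525, 5045, 5565, 6085, 6606, 7126, 7646

j=1: r + 0k = 362.013 → ⌈·⌉ = 363
j=2: r + 1k = 882.279666… → ⌈·⌉ = 883
j=3: r + 2k = 1402.546333… → ⌈·⌉ = 1403
j=4: r + 3k = 1922.813 → ⌈·⌉ = 1923
j=5: r + 4k = 2443.079666… → ⌈·⌉ = 2444
j=6: r + 5k = 2963.346333… → ⌈·⌉ = 2964
j=7: r + 6k = 3483.613 → ⌈·⌉ = 3484
j=8: r + 7k = 4003.879666… → ⌈·⌉ = 4004
j=9: r + 8k = 4524.146333… → ⌈·⌉ = 4525
j=10: r + 9k = 5044.413 → ⌈·⌉ = 5045
j=11: r + 10k = 5564.679666… → ⌈·⌉ = 5565
j=12: r + 11k = 6084.946333… → ⌈·⌉ = 6085
j=13: r + 12k = 6605.213 → ⌈·⌉ = 6606
j=14: r + 13k = 7125.479666… → ⌈·⌉ = 7126
j=15: r + 14k = 7645.746333… → ⌈·⌉ = 7646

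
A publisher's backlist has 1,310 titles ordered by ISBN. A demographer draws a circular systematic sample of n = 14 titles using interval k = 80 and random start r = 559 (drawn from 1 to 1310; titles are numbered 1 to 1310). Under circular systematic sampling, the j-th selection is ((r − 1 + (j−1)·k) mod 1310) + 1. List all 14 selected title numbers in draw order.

559, 639, 719, 799, 879, 959, 1039, 1119, 1199, 1279, 49, 129, 209, 289

Selection 1: 559
Selection 2: 559 + 80 = 639
Selection 3: 639 + 80 = 719
Selection 4: 719 + 80 = 799
Selection 5: 799 + 80 = 879
Selection 6: 879 + 80 = 959
Selection 7: 959 + 80 = 1039
Selection 8: 1039 + 80 = 1119
Selection 9: 1119 + 80 = 1199
Selection 10: 1199 + 80 = 1279
Selection 11: 1279 + 80 = 1359 → 1359 − 1310 = 49
Selection 12: 49 + 80 = 129
Selection 13: 129 + 80 = 209
Selection 14: 209 + 80 = 289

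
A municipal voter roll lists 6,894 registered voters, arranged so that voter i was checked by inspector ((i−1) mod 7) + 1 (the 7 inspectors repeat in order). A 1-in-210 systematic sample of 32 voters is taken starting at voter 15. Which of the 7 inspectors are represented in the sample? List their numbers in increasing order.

1

Consecutive selections differ by k = 210, so their inspector numbers differ by 210 mod 7 = 0.
gcd(210, 7) = 7, so the sample visits 7/7 = 1 distinct residues mod 7.
Start 15 is inspector 1; the inspectors hit are 1.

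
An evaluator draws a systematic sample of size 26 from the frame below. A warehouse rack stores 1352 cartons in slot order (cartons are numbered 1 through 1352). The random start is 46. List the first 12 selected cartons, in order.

k = N/n = 1352/26 = 52
carton 1: 46
carton 2: 46 + 52 = 98
carton 3: 98 + 52 = 150
carton 4: 150 + 52 = 202
carton 5: 202 + 52 = 254
carton 6: 254 + 52 = 306
carton 7: 306 + 52 = 358
carton 8: 358 + 52 = 410
carton 9: 410 + 52 = 462
carton 10: 462 + 52 = 514
carton 11: 514 + 52 = 566
carton 12: 566 + 52 = 618

46, 98, 150, 202, 254, 306, 358, 410, 462, 514, 566, 618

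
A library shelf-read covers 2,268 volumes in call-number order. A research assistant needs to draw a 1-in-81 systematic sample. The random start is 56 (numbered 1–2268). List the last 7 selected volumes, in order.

22nd selection = 56 + 21×81 = 1757
23rd: 1757 + 81 = 1838
24th: 1838 + 81 = 1919
25th: 1919 + 81 = 2000
26th: 2000 + 81 = 2081
27th: 2081 + 81 = 2162
28th: 2162 + 81 = 2243

1757, 1838, 1919, 2000, 2081, 2162, 2243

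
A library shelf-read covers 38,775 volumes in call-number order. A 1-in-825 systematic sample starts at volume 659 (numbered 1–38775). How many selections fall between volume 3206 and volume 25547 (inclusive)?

27

k = 825
First selection ≥ 3206: 659 + ⌈(3206−659)/825⌉·825 = 659 + 4×825 = 3959
Last selection ≤ 25547: 659 + ⌊(25547−659)/825⌋·825 = 659 + 30×825 = 25409
Count = 30 − 4 + 1 = 27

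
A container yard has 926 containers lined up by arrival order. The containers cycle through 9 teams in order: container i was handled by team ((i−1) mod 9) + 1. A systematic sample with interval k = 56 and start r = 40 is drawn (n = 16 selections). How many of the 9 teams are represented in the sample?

Consecutive selections differ by k = 56, so their team numbers differ by 56 mod 9 = 2.
gcd(56, 9) = 1, so the sample visits 9/1 = 9 distinct residues mod 9.
Start 40 is team 4; the teams hit are 1, 2, 3, 4, 5, 6, 7, 8, 9.

9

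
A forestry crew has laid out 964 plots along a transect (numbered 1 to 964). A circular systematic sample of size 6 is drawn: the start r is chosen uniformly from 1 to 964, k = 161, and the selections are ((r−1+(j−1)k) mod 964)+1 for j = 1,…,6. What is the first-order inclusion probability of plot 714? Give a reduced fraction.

3/482

For each position j, as r ranges over 1…964 the j-th selection hits every plot exactly once, so plot 714 is selected for exactly 6 of the 964 starts.
Inclusion probability = 6/964 = 3/482.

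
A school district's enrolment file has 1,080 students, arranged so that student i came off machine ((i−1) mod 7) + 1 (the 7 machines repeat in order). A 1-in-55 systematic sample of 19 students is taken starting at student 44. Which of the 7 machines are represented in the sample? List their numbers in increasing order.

1, 2, 3, 4, 5, 6, 7

Consecutive selections differ by k = 55, so their machine numbers differ by 55 mod 7 = 6.
gcd(55, 7) = 1, so the sample visits 7/1 = 7 distinct residues mod 7.
Start 44 is machine 2; the machines hit are 1, 2, 3, 4, 5, 6, 7.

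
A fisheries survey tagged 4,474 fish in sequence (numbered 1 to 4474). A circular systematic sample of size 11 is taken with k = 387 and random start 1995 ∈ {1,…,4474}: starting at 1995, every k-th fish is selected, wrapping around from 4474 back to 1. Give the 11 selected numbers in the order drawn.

Selection 1: 1995
Selection 2: 1995 + 387 = 2382
Selection 3: 2382 + 387 = 2769
Selection 4: 2769 + 387 = 3156
Selection 5: 3156 + 387 = 3543
Selection 6: 3543 + 387 = 3930
Selection 7: 3930 + 387 = 4317
Selection 8: 4317 + 387 = 4704 → 4704 − 4474 = 230
Selection 9: 230 + 387 = 617
Selection 10: 617 + 387 = 1004
Selection 11: 1004 + 387 = 1391

1995, 2382, 2769, 3156, 3543, 3930, 4317, 230, 617, 1004, 1391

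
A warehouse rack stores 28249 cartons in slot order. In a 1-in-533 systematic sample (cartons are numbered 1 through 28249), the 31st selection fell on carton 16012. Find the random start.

22

k = 533
r = 16012 − (31−1)×533 = 16012 − 15990 = 22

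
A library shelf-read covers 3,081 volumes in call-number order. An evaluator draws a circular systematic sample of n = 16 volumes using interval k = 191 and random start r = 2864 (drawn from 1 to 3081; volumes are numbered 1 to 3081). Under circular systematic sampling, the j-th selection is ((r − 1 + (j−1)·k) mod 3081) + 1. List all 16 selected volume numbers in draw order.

Selection 1: 2864
Selection 2: 2864 + 191 = 3055
Selection 3: 3055 + 191 = 3246 → 3246 − 3081 = 165
Selection 4: 165 + 191 = 356
Selection 5: 356 + 191 = 547
Selection 6: 547 + 191 = 738
Selection 7: 738 + 191 = 929
Selection 8: 929 + 191 = 1120
Selection 9: 1120 + 191 = 1311
Selection 10: 1311 + 191 = 1502
Selection 11: 1502 + 191 = 1693
Selection 12: 1693 + 191 = 1884
Selection 13: 1884 + 191 = 2075
Selection 14: 2075 + 191 = 2266
Selection 15: 2266 + 191 = 2457
Selection 16: 2457 + 191 = 2648

2864, 3055, 165, 356, 547, 738, 929, 1120, 1311, 1502, 1693, 1884, 2075, 2266, 2457, 2648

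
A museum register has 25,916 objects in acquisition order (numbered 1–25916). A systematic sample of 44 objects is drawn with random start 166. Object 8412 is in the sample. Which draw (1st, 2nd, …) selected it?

k = 25916/44 = 589
position = (8412 − 166)/589 + 1 = 8246/589 + 1 = 14 + 1 = 15

15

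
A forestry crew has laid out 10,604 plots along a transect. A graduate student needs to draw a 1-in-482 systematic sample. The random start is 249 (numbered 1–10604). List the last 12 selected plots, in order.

11th selection = 249 + 10×482 = 5069
12th: 5069 + 482 = 5551
13th: 5551 + 482 = 6033
14th: 6033 + 482 = 6515
15th: 6515 + 482 = 6997
16th: 6997 + 482 = 7479
17th: 7479 + 482 = 7961
18th: 7961 + 482 = 8443
19th: 8443 + 482 = 8925
20th: 8925 + 482 = 9407
21st: 9407 + 482 = 9889
22nd: 9889 + 482 = 10371

5069, 5551, 6033, 6515, 6997, 7479, 7961, 8443, 8925, 9407, 9889, 10371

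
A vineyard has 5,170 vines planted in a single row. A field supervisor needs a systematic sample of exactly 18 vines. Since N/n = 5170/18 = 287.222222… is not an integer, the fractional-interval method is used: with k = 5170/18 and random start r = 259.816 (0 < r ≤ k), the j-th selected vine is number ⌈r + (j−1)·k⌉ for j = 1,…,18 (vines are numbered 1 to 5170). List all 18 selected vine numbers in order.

260, 548, 835, 1122, 1409, 1696, 1984, 2271, 2558, 2845, 3133, 3420, 3707, 3994, 4281, 4569, 4856, 5143

j=1: r + 0k = 259.816 → ⌈·⌉ = 260
j=2: r + 1k = 547.038222… → ⌈·⌉ = 548
j=3: r + 2k = 834.260444… → ⌈·⌉ = 835
j=4: r + 3k = 1121.482666… → ⌈·⌉ = 1122
j=5: r + 4k = 1408.704888… → ⌈·⌉ = 1409
j=6: r + 5k = 1695.927111… → ⌈·⌉ = 1696
j=7: r + 6k = 1983.149333… → ⌈·⌉ = 1984
j=8: r + 7k = 2270.371555… → ⌈·⌉ = 2271
j=9: r + 8k = 2557.593777… → ⌈·⌉ = 2558
j=10: r + 9k = 2844.816 → ⌈·⌉ = 2845
j=11: r + 10k = 3132.038222… → ⌈·⌉ = 3133
j=12: r + 11k = 3419.260444… → ⌈·⌉ = 3420
j=13: r + 12k = 3706.482666… → ⌈·⌉ = 3707
j=14: r + 13k = 3993.704888… → ⌈·⌉ = 3994
j=15: r + 14k = 4280.927111… → ⌈·⌉ = 4281
j=16: r + 15k = 4568.149333… → ⌈·⌉ = 4569
j=17: r + 16k = 4855.371555… → ⌈·⌉ = 4856
j=18: r + 17k = 5142.593777… → ⌈·⌉ = 5143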